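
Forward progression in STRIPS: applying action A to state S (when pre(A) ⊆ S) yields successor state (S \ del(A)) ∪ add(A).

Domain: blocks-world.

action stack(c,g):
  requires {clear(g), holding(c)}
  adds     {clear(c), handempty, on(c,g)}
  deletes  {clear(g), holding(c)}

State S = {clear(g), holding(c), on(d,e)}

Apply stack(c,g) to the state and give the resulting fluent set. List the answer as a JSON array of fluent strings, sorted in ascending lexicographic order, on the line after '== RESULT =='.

Progress:
  pre ⊆ S: {clear(g), holding(c)} ⊆ S  — applicable
  S \ del = {on(d,e)}
  ∪ add   = {clear(c), handempty, on(c,g), on(d,e)}

== RESULT ==
["clear(c)", "handempty", "on(c,g)", "on(d,e)"]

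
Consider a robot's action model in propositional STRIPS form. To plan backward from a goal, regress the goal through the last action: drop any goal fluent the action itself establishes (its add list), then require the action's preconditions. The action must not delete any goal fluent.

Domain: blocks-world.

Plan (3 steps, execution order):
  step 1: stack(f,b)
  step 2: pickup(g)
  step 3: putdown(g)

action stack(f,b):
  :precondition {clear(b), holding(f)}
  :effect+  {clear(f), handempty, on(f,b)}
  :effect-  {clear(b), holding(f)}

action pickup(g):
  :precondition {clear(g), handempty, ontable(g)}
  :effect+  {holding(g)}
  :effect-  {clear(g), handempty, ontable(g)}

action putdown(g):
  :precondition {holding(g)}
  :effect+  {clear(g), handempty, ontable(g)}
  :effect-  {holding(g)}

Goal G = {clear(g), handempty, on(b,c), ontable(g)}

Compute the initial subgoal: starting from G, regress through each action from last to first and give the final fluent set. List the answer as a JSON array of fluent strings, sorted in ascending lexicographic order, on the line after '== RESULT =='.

Regress step by step:
  through step 3 (putdown(g)): drop {clear(g), handempty, ontable(g)}, keep {on(b,c)}, require {holding(g)}
    → {holding(g), on(b,c)}
  through step 2 (pickup(g)): drop {holding(g)}, keep {on(b,c)}, require {clear(g), handempty, ontable(g)}
    → {clear(g), handempty, on(b,c), ontable(g)}
  through step 1 (stack(f,b)): drop {handempty}, keep {clear(g), on(b,c), ontable(g)}, require {clear(b), holding(f)}
    → {clear(b), clear(g), holding(f), on(b,c), ontable(g)}

== RESULT ==
["clear(b)", "clear(g)", "holding(f)", "on(b,c)", "ontable(g)"]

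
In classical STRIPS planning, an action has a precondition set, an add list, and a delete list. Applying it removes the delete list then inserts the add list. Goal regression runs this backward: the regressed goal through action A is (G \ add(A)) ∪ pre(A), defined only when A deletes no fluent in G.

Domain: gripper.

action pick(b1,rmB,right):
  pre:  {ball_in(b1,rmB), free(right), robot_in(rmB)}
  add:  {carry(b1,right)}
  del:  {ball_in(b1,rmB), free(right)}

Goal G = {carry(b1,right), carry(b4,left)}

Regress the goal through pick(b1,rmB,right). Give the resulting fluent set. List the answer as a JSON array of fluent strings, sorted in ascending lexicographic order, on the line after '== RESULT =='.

Compute (G \ add) ∪ pre:
  G ∩ del = {}  (empty — regression defined)
  G \ add = {carry(b1,right), carry(b4,left)} \ {carry(b1,right)} = {carry(b4,left)}
  ∪ pre   = {carry(b4,left)} ∪ {ball_in(b1,rmB), free(right), robot_in(rmB)}
          = {ball_in(b1,rmB), carry(b4,left), free(right), robot_in(rmB)}

== RESULT ==
["ball_in(b1,rmB)", "carry(b4,left)", "free(right)", "robot_in(rmB)"]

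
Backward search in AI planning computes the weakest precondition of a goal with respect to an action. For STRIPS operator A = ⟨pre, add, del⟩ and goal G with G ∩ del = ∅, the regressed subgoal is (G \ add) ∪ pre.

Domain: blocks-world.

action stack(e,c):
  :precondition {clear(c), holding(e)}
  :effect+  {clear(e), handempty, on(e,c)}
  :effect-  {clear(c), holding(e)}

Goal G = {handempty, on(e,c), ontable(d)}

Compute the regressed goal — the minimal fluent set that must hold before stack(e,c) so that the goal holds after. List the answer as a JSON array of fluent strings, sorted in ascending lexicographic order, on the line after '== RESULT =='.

Compute (G \ add) ∪ pre:
  G ∩ del = {}  (empty — regression defined)
  G \ add = {handempty, on(e,c), ontable(d)} \ {clear(e), handempty, on(e,c)} = {ontable(d)}
  ∪ pre   = {ontable(d)} ∪ {clear(c), holding(e)}
          = {clear(c), holding(e), ontable(d)}

== RESULT ==
["clear(c)", "holding(e)", "ontable(d)"]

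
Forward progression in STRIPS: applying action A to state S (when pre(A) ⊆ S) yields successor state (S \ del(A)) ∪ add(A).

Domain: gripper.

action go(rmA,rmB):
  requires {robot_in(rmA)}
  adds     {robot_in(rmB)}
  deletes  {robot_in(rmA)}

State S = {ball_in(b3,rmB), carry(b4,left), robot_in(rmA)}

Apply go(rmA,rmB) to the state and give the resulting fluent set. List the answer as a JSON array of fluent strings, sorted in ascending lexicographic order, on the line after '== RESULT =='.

Progress:
  pre ⊆ S: {robot_in(rmA)} ⊆ S  — applicable
  S \ del = {ball_in(b3,rmB), carry(b4,left)}
  ∪ add   = {ball_in(b3,rmB), carry(b4,left), robot_in(rmB)}

== RESULT ==
["ball_in(b3,rmB)", "carry(b4,left)", "robot_in(rmB)"]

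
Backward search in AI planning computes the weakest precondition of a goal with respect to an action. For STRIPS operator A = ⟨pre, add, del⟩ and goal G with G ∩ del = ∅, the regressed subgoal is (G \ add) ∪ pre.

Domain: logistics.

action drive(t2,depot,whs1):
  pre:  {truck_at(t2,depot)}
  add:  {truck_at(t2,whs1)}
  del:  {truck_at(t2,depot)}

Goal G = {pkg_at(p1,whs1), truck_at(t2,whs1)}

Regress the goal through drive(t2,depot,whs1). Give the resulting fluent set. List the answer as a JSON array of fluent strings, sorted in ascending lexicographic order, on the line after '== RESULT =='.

Regress:
  G ∩ del = {}  (empty — regression defined)
  G \ add = {pkg_at(p1,whs1), truck_at(t2,whs1)} \ {truck_at(t2,whs1)} = {pkg_at(p1,whs1)}
  ∪ pre   = {pkg_at(p1,whs1)} ∪ {truck_at(t2,depot)}
          = {pkg_at(p1,whs1), truck_at(t2,depot)}

== RESULT ==
["pkg_at(p1,whs1)", "truck_at(t2,depot)"]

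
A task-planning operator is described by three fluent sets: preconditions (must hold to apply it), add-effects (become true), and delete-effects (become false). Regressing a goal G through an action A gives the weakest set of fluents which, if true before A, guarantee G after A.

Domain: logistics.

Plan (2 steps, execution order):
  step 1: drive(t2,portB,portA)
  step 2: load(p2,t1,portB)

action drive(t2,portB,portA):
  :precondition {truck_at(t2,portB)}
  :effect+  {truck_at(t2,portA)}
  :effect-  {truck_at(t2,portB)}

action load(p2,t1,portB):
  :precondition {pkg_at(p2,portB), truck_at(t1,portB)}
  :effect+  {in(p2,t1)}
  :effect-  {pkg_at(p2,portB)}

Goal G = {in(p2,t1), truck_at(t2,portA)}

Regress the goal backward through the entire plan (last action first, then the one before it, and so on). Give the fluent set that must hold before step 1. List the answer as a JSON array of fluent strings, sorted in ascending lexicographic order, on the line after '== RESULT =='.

Regress step by step:
  through step 2 (load(p2,t1,portB)): drop {in(p2,t1)}, keep {truck_at(t2,portA)}, require {pkg_at(p2,portB), truck_at(t1,portB)}
    → {pkg_at(p2,portB), truck_at(t1,portB), truck_at(t2,portA)}
  through step 1 (drive(t2,portB,portA)): drop {truck_at(t2,portA)}, keep {pkg_at(p2,portB), truck_at(t1,portB)}, require {truck_at(t2,portB)}
    → {pkg_at(p2,portB), truck_at(t1,portB), truck_at(t2,portB)}

== RESULT ==
["pkg_at(p2,portB)", "truck_at(t1,portB)", "truck_at(t2,portB)"]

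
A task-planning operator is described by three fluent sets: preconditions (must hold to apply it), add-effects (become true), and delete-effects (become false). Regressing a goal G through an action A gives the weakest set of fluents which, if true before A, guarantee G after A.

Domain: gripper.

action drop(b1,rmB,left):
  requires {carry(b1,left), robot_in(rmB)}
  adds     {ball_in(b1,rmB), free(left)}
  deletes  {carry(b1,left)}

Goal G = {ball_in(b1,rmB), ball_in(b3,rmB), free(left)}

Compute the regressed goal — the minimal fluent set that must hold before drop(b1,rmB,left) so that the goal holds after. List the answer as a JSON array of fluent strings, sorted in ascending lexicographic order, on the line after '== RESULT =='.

Compute (G \ add) ∪ pre:
  G ∩ del = {}  (empty — regression defined)
  G \ add = {ball_in(b1,rmB), ball_in(b3,rmB), free(left)} \ {ball_in(b1,rmB), free(left)} = {ball_in(b3,rmB)}
  ∪ pre   = {ball_in(b3,rmB)} ∪ {carry(b1,left), robot_in(rmB)}
          = {ball_in(b3,rmB), carry(b1,left), robot_in(rmB)}

== RESULT ==
["ball_in(b3,rmB)", "carry(b1,left)", "robot_in(rmB)"]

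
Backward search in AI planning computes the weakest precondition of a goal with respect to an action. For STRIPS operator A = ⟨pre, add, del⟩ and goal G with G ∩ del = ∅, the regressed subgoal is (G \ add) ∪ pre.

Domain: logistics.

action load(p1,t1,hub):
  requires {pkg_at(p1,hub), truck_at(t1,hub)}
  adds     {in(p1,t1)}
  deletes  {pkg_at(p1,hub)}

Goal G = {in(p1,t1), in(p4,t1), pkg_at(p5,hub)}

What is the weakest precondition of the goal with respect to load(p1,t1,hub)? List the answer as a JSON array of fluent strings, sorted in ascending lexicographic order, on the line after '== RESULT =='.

Regress:
  G ∩ del = {}  (empty — regression defined)
  G \ add = {in(p1,t1), in(p4,t1), pkg_at(p5,hub)} \ {in(p1,t1)} = {in(p4,t1), pkg_at(p5,hub)}
  ∪ pre   = {in(p4,t1), pkg_at(p5,hub)} ∪ {pkg_at(p1,hub), truck_at(t1,hub)}
          = {in(p4,t1), pkg_at(p1,hub), pkg_at(p5,hub), truck_at(t1,hub)}

== RESULT ==
["in(p4,t1)", "pkg_at(p1,hub)", "pkg_at(p5,hub)", "truck_at(t1,hub)"]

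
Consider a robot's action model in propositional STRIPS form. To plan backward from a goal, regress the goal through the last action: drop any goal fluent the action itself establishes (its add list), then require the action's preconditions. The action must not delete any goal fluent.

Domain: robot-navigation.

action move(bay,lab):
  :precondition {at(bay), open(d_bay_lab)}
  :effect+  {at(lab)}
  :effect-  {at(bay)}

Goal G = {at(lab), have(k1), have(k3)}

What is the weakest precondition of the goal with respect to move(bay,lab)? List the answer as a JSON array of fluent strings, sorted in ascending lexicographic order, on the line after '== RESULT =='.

Compute (G \ add) ∪ pre:
  G ∩ del = {}  (empty — regression defined)
  G \ add = {at(lab), have(k1), have(k3)} \ {at(lab)} = {have(k1), have(k3)}
  ∪ pre   = {have(k1), have(k3)} ∪ {at(bay), open(d_bay_lab)}
          = {at(bay), have(k1), have(k3), open(d_bay_lab)}

== RESULT ==
["at(bay)", "have(k1)", "have(k3)", "open(d_bay_lab)"]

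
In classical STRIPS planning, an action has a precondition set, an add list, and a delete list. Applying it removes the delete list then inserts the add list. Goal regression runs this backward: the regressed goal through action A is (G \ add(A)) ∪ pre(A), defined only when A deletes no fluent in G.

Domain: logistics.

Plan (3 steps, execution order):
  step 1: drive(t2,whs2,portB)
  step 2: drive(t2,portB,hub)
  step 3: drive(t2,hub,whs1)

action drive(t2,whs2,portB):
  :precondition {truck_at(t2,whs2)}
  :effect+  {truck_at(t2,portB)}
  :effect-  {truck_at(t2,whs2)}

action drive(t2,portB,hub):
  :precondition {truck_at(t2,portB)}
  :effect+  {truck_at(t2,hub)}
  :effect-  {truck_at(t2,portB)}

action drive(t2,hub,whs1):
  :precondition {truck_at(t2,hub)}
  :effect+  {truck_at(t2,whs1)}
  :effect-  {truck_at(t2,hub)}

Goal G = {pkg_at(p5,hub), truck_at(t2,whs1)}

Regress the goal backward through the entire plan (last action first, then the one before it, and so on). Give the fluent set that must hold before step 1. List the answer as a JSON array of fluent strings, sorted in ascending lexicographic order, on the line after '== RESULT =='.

Regress step by step:
  through step 3 (drive(t2,hub,whs1)): drop {truck_at(t2,whs1)}, keep {pkg_at(p5,hub)}, require {truck_at(t2,hub)}
    → {pkg_at(p5,hub), truck_at(t2,hub)}
  through step 2 (drive(t2,portB,hub)): drop {truck_at(t2,hub)}, keep {pkg_at(p5,hub)}, require {truck_at(t2,portB)}
    → {pkg_at(p5,hub), truck_at(t2,portB)}
  through step 1 (drive(t2,whs2,portB)): drop {truck_at(t2,portB)}, keep {pkg_at(p5,hub)}, require {truck_at(t2,whs2)}
    → {pkg_at(p5,hub), truck_at(t2,whs2)}

== RESULT ==
["pkg_at(p5,hub)", "truck_at(t2,whs2)"]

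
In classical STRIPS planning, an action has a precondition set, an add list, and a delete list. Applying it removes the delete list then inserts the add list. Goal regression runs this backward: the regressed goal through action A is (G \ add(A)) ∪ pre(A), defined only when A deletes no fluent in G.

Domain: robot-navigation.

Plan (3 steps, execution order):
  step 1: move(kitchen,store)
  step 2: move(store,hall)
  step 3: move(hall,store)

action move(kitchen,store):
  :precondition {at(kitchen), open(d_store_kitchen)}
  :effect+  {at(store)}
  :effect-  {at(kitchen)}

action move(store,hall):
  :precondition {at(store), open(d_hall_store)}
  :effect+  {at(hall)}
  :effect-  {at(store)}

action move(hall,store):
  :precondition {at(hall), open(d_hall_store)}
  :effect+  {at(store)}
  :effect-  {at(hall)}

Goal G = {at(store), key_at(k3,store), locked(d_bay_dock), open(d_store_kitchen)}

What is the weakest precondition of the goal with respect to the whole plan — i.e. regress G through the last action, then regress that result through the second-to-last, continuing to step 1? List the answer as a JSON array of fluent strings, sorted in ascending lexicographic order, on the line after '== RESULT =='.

Regress step by step:
  through step 3 (move(hall,store)): drop {at(store)}, keep {key_at(k3,store), locked(d_bay_dock), open(d_store_kitchen)}, require {at(hall), open(d_hall_store)}
    → {at(hall), key_at(k3,store), locked(d_bay_dock), open(d_hall_store), open(d_store_kitchen)}
  through step 2 (move(store,hall)): drop {at(hall)}, keep {key_at(k3,store), locked(d_bay_dock), open(d_hall_store), open(d_store_kitchen)}, require {at(store), open(d_hall_store)}
    → {at(store), key_at(k3,store), locked(d_bay_dock), open(d_hall_store), open(d_store_kitchen)}
  through step 1 (move(kitchen,store)): drop {at(store)}, keep {key_at(k3,store), locked(d_bay_dock), open(d_hall_store), open(d_store_kitchen)}, require {at(kitchen), open(d_store_kitchen)}
    → {at(kitchen), key_at(k3,store), locked(d_bay_dock), open(d_hall_store), open(d_store_kitchen)}

== RESULT ==
["at(kitchen)", "key_at(k3,store)", "locked(d_bay_dock)", "open(d_hall_store)", "open(d_store_kitchen)"]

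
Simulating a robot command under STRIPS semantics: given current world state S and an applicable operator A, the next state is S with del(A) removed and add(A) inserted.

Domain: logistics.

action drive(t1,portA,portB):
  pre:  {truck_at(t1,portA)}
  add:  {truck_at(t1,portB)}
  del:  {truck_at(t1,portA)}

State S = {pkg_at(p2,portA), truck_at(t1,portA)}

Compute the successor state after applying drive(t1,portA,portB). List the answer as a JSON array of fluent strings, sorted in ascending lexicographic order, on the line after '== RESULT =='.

Compute (S \ del) ∪ add:
  pre ⊆ S: {truck_at(t1,portA)} ⊆ S  — applicable
  S \ del = {pkg_at(p2,portA)}
  ∪ add   = {pkg_at(p2,portA), truck_at(t1,portB)}

== RESULT ==
["pkg_at(p2,portA)", "truck_at(t1,portB)"]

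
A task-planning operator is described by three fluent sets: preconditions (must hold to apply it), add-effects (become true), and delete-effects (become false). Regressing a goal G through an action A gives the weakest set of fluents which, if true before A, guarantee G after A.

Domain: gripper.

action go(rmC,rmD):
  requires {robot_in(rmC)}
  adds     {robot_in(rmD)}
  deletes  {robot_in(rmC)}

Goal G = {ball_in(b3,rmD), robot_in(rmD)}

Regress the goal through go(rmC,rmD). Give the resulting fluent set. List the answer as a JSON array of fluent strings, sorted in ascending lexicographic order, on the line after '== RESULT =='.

Compute (G \ add) ∪ pre:
  G ∩ del = {}  (empty — regression defined)
  G \ add = {ball_in(b3,rmD), robot_in(rmD)} \ {robot_in(rmD)} = {ball_in(b3,rmD)}
  ∪ pre   = {ball_in(b3,rmD)} ∪ {robot_in(rmC)}
          = {ball_in(b3,rmD), robot_in(rmC)}

== RESULT ==
["ball_in(b3,rmD)", "robot_in(rmC)"]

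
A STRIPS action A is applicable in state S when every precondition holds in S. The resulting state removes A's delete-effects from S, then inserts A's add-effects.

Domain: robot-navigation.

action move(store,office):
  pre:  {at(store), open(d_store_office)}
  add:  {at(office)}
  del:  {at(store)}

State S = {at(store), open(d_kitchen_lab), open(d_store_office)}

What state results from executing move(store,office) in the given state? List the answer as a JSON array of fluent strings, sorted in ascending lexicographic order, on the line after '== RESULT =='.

Compute (S \ del) ∪ add:
  pre ⊆ S: {at(store), open(d_store_office)} ⊆ S  — applicable
  S \ del = {open(d_kitchen_lab), open(d_store_office)}
  ∪ add   = {at(office), open(d_kitchen_lab), open(d_store_office)}

== RESULT ==
["at(office)", "open(d_kitchen_lab)", "open(d_store_office)"]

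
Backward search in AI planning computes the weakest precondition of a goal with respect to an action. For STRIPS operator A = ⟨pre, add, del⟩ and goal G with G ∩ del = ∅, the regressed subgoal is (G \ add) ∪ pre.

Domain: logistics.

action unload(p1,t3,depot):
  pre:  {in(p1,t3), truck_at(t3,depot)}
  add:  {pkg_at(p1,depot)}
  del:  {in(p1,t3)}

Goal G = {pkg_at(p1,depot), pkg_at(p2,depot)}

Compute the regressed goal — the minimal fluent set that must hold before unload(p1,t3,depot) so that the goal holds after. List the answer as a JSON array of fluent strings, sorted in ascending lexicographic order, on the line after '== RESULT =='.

Regress:
  G ∩ del = {}  (empty — regression defined)
  G \ add = {pkg_at(p1,depot), pkg_at(p2,depot)} \ {pkg_at(p1,depot)} = {pkg_at(p2,depot)}
  ∪ pre   = {pkg_at(p2,depot)} ∪ {in(p1,t3), truck_at(t3,depot)}
          = {in(p1,t3), pkg_at(p2,depot), truck_at(t3,depot)}

== RESULT ==
["in(p1,t3)", "pkg_at(p2,depot)", "truck_at(t3,depot)"]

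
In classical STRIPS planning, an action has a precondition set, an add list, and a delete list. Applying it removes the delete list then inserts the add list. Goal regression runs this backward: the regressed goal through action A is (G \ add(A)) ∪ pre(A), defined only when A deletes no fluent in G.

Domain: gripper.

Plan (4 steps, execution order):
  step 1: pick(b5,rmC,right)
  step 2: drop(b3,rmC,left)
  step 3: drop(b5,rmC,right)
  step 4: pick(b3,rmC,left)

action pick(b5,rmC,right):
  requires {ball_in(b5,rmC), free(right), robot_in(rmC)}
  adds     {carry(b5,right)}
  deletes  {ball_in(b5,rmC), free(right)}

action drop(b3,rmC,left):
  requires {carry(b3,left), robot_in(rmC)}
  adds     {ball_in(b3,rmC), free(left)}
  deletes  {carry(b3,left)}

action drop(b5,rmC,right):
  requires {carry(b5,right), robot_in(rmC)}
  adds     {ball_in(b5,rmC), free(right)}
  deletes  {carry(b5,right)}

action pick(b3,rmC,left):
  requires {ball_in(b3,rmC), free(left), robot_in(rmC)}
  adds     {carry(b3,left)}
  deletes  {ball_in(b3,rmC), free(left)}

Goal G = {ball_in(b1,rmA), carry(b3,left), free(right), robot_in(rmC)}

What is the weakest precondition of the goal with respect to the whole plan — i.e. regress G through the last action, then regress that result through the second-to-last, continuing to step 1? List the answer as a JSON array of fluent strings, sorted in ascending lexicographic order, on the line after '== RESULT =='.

Work backward from the goal:
  through step 4 (pick(b3,rmC,left)): drop {carry(b3,left)}, keep {ball_in(b1,rmA), free(right), robot_in(rmC)}, require {ball_in(b3,rmC), free(left), robot_in(rmC)}
    → {ball_in(b1,rmA), ball_in(b3,rmC), free(left), free(right), robot_in(rmC)}
  through step 3 (drop(b5,rmC,right)): drop {free(right)}, keep {ball_in(b1,rmA), ball_in(b3,rmC), free(left), robot_in(rmC)}, require {carry(b5,right), robot_in(rmC)}
    → {ball_in(b1,rmA), ball_in(b3,rmC), carry(b5,right), free(left), robot_in(rmC)}
  through step 2 (drop(b3,rmC,left)): drop {ball_in(b3,rmC), free(left)}, keep {ball_in(b1,rmA), carry(b5,right), robot_in(rmC)}, require {carry(b3,left), robot_in(rmC)}
    → {ball_in(b1,rmA), carry(b3,left), carry(b5,right), robot_in(rmC)}
  through step 1 (pick(b5,rmC,right)): drop {carry(b5,right)}, keep {ball_in(b1,rmA), carry(b3,left), robot_in(rmC)}, require {ball_in(b5,rmC), free(right), robot_in(rmC)}
    → {ball_in(b1,rmA), ball_in(b5,rmC), carry(b3,left), free(right), robot_in(rmC)}

== RESULT ==
["ball_in(b1,rmA)", "ball_in(b5,rmC)", "carry(b3,left)", "free(right)", "robot_in(rmC)"]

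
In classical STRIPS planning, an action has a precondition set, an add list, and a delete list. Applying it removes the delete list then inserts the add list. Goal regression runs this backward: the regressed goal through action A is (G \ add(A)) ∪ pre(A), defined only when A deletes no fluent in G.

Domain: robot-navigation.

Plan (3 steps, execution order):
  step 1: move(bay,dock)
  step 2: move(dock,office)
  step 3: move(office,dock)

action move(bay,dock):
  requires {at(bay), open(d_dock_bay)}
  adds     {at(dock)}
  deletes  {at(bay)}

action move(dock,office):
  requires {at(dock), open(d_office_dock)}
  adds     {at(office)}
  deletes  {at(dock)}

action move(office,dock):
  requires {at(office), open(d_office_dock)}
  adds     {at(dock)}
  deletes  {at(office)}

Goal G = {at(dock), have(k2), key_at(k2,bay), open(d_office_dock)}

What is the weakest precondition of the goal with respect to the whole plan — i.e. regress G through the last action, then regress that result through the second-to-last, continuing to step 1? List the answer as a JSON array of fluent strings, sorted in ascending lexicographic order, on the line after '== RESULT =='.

Work backward from the goal:
  through step 3 (move(office,dock)): drop {at(dock)}, keep {have(k2), key_at(k2,bay), open(d_office_dock)}, require {at(office), open(d_office_dock)}
    → {at(office), have(k2), key_at(k2,bay), open(d_office_dock)}
  through step 2 (move(dock,office)): drop {at(office)}, keep {have(k2), key_at(k2,bay), open(d_office_dock)}, require {at(dock), open(d_office_dock)}
    → {at(dock), have(k2), key_at(k2,bay), open(d_office_dock)}
  through step 1 (move(bay,dock)): drop {at(dock)}, keep {have(k2), key_at(k2,bay), open(d_office_dock)}, require {at(bay), open(d_dock_bay)}
    → {at(bay), have(k2), key_at(k2,bay), open(d_dock_bay), open(d_office_dock)}

== RESULT ==
["at(bay)", "have(k2)", "key_at(k2,bay)", "open(d_dock_bay)", "open(d_office_dock)"]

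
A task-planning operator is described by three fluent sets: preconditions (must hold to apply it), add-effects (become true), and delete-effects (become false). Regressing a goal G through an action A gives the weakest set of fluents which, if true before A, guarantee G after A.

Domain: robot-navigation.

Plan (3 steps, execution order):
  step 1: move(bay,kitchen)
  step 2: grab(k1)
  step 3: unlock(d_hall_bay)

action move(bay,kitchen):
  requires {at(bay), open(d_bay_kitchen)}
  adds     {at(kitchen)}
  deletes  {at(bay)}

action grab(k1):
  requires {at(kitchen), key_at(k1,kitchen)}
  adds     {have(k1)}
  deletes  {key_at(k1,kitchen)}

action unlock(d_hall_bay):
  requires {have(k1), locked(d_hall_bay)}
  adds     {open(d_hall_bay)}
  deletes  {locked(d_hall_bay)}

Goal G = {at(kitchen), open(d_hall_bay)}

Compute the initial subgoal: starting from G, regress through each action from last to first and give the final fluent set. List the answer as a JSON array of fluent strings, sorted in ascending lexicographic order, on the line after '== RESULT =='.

Work backward from the goal:
  through step 3 (unlock(d_hall_bay)): drop {open(d_hall_bay)}, keep {at(kitchen)}, require {have(k1), locked(d_hall_bay)}
    → {at(kitchen), have(k1), locked(d_hall_bay)}
  through step 2 (grab(k1)): drop {have(k1)}, keep {at(kitchen), locked(d_hall_bay)}, require {at(kitchen), key_at(k1,kitchen)}
    → {at(kitchen), key_at(k1,kitchen), locked(d_hall_bay)}
  through step 1 (move(bay,kitchen)): drop {at(kitchen)}, keep {key_at(k1,kitchen), locked(d_hall_bay)}, require {at(bay), open(d_bay_kitchen)}
    → {at(bay), key_at(k1,kitchen), locked(d_hall_bay), open(d_bay_kitchen)}

== RESULT ==
["at(bay)", "key_at(k1,kitchen)", "locked(d_hall_bay)", "open(d_bay_kitchen)"]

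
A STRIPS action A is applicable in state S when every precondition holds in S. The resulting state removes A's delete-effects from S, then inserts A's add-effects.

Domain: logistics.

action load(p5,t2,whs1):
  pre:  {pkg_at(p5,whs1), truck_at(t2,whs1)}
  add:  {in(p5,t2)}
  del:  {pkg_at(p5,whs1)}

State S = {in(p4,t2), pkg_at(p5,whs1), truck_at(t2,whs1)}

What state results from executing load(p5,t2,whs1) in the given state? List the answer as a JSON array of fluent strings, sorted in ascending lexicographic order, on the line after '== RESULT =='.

Progress:
  pre ⊆ S: {pkg_at(p5,whs1), truck_at(t2,whs1)} ⊆ S  — applicable
  S \ del = {in(p4,t2), truck_at(t2,whs1)}
  ∪ add   = {in(p4,t2), in(p5,t2), truck_at(t2,whs1)}

== RESULT ==
["in(p4,t2)", "in(p5,t2)", "truck_at(t2,whs1)"]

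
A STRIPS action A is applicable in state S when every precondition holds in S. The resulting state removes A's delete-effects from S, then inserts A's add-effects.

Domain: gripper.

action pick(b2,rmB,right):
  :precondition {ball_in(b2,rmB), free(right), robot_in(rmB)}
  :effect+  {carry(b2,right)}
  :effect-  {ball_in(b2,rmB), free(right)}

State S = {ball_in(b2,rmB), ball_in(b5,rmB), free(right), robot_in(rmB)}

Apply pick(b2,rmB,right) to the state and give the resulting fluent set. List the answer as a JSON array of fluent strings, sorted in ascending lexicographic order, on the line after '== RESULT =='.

Progress:
  pre ⊆ S: {ball_in(b2,rmB), free(right), robot_in(rmB)} ⊆ S  — applicable
  S \ del = {ball_in(b5,rmB), robot_in(rmB)}
  ∪ add   = {ball_in(b5,rmB), carry(b2,right), robot_in(rmB)}

== RESULT ==
["ball_in(b5,rmB)", "carry(b2,right)", "robot_in(rmB)"]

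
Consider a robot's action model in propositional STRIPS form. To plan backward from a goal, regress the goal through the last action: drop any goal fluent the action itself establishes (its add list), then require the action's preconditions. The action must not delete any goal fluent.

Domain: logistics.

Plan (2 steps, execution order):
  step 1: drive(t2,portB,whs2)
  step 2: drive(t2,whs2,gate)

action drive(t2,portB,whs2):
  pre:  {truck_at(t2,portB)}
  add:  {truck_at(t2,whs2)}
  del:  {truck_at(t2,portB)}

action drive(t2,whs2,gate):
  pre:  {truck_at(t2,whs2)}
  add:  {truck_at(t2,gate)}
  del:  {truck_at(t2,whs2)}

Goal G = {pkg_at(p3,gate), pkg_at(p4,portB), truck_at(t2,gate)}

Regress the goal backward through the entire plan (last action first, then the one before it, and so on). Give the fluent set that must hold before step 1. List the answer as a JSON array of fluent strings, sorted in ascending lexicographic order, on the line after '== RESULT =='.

Regress step by step:
  through step 2 (drive(t2,whs2,gate)): drop {truck_at(t2,gate)}, keep {pkg_at(p3,gate), pkg_at(p4,portB)}, require {truck_at(t2,whs2)}
    → {pkg_at(p3,gate), pkg_at(p4,portB), truck_at(t2,whs2)}
  through step 1 (drive(t2,portB,whs2)): drop {truck_at(t2,whs2)}, keep {pkg_at(p3,gate), pkg_at(p4,portB)}, require {truck_at(t2,portB)}
    → {pkg_at(p3,gate), pkg_at(p4,portB), truck_at(t2,portB)}

== RESULT ==
["pkg_at(p3,gate)", "pkg_at(p4,portB)", "truck_at(t2,portB)"]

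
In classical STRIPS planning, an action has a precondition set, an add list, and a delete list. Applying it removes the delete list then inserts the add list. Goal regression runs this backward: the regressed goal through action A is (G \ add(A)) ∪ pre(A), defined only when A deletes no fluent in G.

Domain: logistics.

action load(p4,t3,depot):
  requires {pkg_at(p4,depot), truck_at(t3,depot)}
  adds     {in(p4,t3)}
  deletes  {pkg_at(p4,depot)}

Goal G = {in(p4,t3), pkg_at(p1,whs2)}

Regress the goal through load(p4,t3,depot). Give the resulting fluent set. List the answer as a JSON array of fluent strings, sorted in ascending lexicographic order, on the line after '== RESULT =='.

Compute (G \ add) ∪ pre:
  G ∩ del = {}  (empty — regression defined)
  G \ add = {in(p4,t3), pkg_at(p1,whs2)} \ {in(p4,t3)} = {pkg_at(p1,whs2)}
  ∪ pre   = {pkg_at(p1,whs2)} ∪ {pkg_at(p4,depot), truck_at(t3,depot)}
          = {pkg_at(p1,whs2), pkg_at(p4,depot), truck_at(t3,depot)}

== RESULT ==
["pkg_at(p1,whs2)", "pkg_at(p4,depot)", "truck_at(t3,depot)"]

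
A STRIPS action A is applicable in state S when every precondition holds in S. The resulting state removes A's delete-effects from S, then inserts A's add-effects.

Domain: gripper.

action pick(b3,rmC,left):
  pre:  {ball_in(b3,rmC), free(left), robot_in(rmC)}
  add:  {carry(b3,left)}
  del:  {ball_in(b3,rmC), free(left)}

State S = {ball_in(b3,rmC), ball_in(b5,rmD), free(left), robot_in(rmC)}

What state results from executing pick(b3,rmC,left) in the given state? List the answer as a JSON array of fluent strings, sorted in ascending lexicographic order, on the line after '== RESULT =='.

Progress:
  pre ⊆ S: {ball_in(b3,rmC), free(left), robot_in(rmC)} ⊆ S  — applicable
  S \ del = {ball_in(b5,rmD), robot_in(rmC)}
  ∪ add   = {ball_in(b5,rmD), carry(b3,left), robot_in(rmC)}

== RESULT ==
["ball_in(b5,rmD)", "carry(b3,left)", "robot_in(rmC)"]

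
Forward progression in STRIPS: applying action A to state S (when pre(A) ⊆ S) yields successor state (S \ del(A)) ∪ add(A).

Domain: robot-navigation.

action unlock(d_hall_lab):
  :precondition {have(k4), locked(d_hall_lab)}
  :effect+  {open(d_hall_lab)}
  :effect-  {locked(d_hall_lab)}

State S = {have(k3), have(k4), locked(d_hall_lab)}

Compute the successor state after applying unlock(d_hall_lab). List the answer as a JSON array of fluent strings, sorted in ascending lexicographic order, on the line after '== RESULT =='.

Progress:
  pre ⊆ S: {have(k4), locked(d_hall_lab)} ⊆ S  — applicable
  S \ del = {have(k3), have(k4)}
  ∪ add   = {have(k3), have(k4), open(d_hall_lab)}

== RESULT ==
["have(k3)", "have(k4)", "open(d_hall_lab)"]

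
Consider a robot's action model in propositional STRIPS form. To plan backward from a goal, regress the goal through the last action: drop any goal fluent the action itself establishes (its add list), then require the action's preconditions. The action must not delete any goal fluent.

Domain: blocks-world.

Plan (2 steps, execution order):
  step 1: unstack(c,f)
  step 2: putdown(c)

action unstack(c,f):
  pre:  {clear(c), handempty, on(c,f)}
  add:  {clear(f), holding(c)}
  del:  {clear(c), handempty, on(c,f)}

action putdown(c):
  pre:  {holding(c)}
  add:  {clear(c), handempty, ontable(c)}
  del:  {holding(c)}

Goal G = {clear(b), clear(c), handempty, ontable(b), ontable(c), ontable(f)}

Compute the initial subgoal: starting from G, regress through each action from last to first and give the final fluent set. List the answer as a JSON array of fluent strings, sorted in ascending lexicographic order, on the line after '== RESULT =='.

Work backward from the goal:
  through step 2 (putdown(c)): drop {clear(c), handempty, ontable(c)}, keep {clear(b), ontable(b), ontable(f)}, require {holding(c)}
    → {clear(b), holding(c), ontable(b), ontable(f)}
  through step 1 (unstack(c,f)): drop {holding(c)}, keep {clear(b), ontable(b), ontable(f)}, require {clear(c), handempty, on(c,f)}
    → {clear(b), clear(c), handempty, on(c,f), ontable(b), ontable(f)}

== RESULT ==
["clear(b)", "clear(c)", "handempty", "on(c,f)", "ontable(b)", "ontable(f)"]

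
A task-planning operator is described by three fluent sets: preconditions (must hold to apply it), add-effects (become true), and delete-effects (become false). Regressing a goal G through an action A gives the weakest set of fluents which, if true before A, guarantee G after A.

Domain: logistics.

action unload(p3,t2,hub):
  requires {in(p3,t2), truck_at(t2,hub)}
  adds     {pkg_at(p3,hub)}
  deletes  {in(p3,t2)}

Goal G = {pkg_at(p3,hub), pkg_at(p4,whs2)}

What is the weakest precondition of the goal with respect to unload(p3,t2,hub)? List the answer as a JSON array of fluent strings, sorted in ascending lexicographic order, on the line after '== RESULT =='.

Regress:
  G ∩ del = {}  (empty — regression defined)
  G \ add = {pkg_at(p3,hub), pkg_at(p4,whs2)} \ {pkg_at(p3,hub)} = {pkg_at(p4,whs2)}
  ∪ pre   = {pkg_at(p4,whs2)} ∪ {in(p3,t2), truck_at(t2,hub)}
          = {in(p3,t2), pkg_at(p4,whs2), truck_at(t2,hub)}

== RESULT ==
["in(p3,t2)", "pkg_at(p4,whs2)", "truck_at(t2,hub)"]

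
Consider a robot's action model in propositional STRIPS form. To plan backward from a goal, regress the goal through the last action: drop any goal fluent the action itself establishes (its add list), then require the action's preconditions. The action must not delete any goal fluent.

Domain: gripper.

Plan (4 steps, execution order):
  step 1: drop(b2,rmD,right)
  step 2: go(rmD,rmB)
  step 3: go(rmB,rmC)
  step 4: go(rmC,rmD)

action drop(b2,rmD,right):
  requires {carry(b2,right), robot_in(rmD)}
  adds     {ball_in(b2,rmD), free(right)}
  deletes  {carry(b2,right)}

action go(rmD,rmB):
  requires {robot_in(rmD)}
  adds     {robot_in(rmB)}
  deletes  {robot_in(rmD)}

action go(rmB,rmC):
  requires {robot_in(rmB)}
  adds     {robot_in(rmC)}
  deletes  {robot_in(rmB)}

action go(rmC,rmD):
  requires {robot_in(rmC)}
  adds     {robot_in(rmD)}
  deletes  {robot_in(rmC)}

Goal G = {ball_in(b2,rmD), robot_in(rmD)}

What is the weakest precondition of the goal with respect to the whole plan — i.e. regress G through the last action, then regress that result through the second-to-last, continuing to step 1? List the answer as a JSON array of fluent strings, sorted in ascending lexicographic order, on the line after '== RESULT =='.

Regress step by step:
  through step 4 (go(rmC,rmD)): drop {robot_in(rmD)}, keep {ball_in(b2,rmD)}, require {robot_in(rmC)}
    → {ball_in(b2,rmD), robot_in(rmC)}
  through step 3 (go(rmB,rmC)): drop {robot_in(rmC)}, keep {ball_in(b2,rmD)}, require {robot_in(rmB)}
    → {ball_in(b2,rmD), robot_in(rmB)}
  through step 2 (go(rmD,rmB)): drop {robot_in(rmB)}, keep {ball_in(b2,rmD)}, require {robot_in(rmD)}
    → {ball_in(b2,rmD), robot_in(rmD)}
  through step 1 (drop(b2,rmD,right)): drop {ball_in(b2,rmD)}, keep {robot_in(rmD)}, require {carry(b2,right), robot_in(rmD)}
    → {carry(b2,right), robot_in(rmD)}

== RESULT ==
["carry(b2,right)", "robot_in(rmD)"]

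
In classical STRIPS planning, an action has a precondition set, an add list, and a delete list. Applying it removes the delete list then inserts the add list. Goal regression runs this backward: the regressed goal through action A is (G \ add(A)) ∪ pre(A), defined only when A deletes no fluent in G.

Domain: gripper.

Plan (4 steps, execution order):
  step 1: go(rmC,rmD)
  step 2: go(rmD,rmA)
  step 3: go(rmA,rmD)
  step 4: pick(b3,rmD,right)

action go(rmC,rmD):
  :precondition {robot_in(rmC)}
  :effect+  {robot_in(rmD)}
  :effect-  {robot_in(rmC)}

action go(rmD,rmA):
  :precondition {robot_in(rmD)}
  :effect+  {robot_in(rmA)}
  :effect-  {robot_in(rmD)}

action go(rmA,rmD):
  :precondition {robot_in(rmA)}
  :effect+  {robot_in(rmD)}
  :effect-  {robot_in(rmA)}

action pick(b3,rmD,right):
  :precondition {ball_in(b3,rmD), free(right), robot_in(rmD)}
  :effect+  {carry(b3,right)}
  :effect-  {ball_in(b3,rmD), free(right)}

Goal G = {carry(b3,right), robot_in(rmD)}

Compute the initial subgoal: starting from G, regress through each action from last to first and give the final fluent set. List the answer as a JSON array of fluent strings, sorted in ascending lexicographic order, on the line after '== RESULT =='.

Work backward from the goal:
  through step 4 (pick(b3,rmD,right)): drop {carry(b3,right)}, keep {robot_in(rmD)}, require {ball_in(b3,rmD), free(right), robot_in(rmD)}
    → {ball_in(b3,rmD), free(right), robot_in(rmD)}
  through step 3 (go(rmA,rmD)): drop {robot_in(rmD)}, keep {ball_in(b3,rmD), free(right)}, require {robot_in(rmA)}
    → {ball_in(b3,rmD), free(right), robot_in(rmA)}
  through step 2 (go(rmD,rmA)): drop {robot_in(rmA)}, keep {ball_in(b3,rmD), free(right)}, require {robot_in(rmD)}
    → {ball_in(b3,rmD), free(right), robot_in(rmD)}
  through step 1 (go(rmC,rmD)): drop {robot_in(rmD)}, keep {ball_in(b3,rmD), free(right)}, require {robot_in(rmC)}
    → {ball_in(b3,rmD), free(right), robot_in(rmC)}

== RESULT ==
["ball_in(b3,rmD)", "free(right)", "robot_in(rmC)"]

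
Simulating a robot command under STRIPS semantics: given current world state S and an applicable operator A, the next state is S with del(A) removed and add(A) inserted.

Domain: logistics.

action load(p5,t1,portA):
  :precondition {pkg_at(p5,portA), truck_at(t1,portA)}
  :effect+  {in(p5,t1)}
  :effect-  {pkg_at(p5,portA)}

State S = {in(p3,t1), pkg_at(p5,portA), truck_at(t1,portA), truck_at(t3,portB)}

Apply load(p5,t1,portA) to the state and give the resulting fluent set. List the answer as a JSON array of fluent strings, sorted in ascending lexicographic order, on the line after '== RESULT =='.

Progress:
  pre ⊆ S: {pkg_at(p5,portA), truck_at(t1,portA)} ⊆ S  — applicable
  S \ del = {in(p3,t1), truck_at(t1,portA), truck_at(t3,portB)}
  ∪ add   = {in(p3,t1), in(p5,t1), truck_at(t1,portA), truck_at(t3,portB)}

== RESULT ==
["in(p3,t1)", "in(p5,t1)", "truck_at(t1,portA)", "truck_at(t3,portB)"]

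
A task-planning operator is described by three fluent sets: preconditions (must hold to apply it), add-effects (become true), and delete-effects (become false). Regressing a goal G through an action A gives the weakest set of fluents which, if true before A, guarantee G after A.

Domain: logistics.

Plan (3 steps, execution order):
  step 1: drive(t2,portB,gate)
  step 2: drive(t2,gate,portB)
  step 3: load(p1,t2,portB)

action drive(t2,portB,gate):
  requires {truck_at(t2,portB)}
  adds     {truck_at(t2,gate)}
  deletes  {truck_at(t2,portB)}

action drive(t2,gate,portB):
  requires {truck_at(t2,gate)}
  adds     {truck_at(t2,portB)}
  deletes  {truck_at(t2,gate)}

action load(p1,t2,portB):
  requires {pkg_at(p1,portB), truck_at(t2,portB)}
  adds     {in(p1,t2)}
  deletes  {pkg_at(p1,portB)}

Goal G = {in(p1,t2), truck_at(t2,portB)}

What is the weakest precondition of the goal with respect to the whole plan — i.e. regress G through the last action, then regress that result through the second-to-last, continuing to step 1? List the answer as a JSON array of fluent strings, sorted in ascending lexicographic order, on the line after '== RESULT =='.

Regress step by step:
  through step 3 (load(p1,t2,portB)): drop {in(p1,t2)}, keep {truck_at(t2,portB)}, require {pkg_at(p1,portB), truck_at(t2,portB)}
    → {pkg_at(p1,portB), truck_at(t2,portB)}
  through step 2 (drive(t2,gate,portB)): drop {truck_at(t2,portB)}, keep {pkg_at(p1,portB)}, require {truck_at(t2,gate)}
    → {pkg_at(p1,portB), truck_at(t2,gate)}
  through step 1 (drive(t2,portB,gate)): drop {truck_at(t2,gate)}, keep {pkg_at(p1,portB)}, require {truck_at(t2,portB)}
    → {pkg_at(p1,portB), truck_at(t2,portB)}

== RESULT ==
["pkg_at(p1,portB)", "truck_at(t2,portB)"]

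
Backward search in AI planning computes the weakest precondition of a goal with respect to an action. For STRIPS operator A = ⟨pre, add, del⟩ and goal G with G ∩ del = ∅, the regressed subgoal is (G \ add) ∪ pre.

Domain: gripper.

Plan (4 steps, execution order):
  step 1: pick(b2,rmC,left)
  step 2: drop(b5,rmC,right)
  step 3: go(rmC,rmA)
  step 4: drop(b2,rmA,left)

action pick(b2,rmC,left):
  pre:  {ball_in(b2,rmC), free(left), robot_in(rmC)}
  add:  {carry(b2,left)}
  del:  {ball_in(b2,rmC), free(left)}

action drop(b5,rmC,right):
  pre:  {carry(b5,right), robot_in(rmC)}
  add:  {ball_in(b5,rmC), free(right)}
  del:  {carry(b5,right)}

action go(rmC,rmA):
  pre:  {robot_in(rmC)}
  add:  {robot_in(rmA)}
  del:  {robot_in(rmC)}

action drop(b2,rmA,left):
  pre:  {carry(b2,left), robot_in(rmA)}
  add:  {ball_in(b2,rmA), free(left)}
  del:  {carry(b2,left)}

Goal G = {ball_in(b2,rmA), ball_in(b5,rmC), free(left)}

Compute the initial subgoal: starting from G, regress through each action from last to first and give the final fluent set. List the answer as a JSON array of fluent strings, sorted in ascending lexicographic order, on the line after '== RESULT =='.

Work backward from the goal:
  through step 4 (drop(b2,rmA,left)): drop {ball_in(b2,rmA), free(left)}, keep {ball_in(b5,rmC)}, require {carry(b2,left), robot_in(rmA)}
    → {ball_in(b5,rmC), carry(b2,left), robot_in(rmA)}
  through step 3 (go(rmC,rmA)): drop {robot_in(rmA)}, keep {ball_in(b5,rmC), carry(b2,left)}, require {robot_in(rmC)}
    → {ball_in(b5,rmC), carry(b2,left), robot_in(rmC)}
  through step 2 (drop(b5,rmC,right)): drop {ball_in(b5,rmC)}, keep {carry(b2,left), robot_in(rmC)}, require {carry(b5,right), robot_in(rmC)}
    → {carry(b2,left), carry(b5,right), robot_in(rmC)}
  through step 1 (pick(b2,rmC,left)): drop {carry(b2,left)}, keep {carry(b5,right), robot_in(rmC)}, require {ball_in(b2,rmC), free(left), robot_in(rmC)}
    → {ball_in(b2,rmC), carry(b5,right), free(left), robot_in(rmC)}

== RESULT ==
["ball_in(b2,rmC)", "carry(b5,right)", "free(left)", "robot_in(rmC)"]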